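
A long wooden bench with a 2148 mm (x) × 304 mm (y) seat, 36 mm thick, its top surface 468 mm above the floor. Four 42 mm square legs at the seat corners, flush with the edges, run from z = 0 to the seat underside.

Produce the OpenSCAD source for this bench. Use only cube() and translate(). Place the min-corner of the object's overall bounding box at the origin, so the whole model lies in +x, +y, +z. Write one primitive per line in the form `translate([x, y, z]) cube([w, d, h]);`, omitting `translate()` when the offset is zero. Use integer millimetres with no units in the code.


translate([0, 0, 432]) cube([2148, 304, 36]);
cube([42, 42, 432]);
translate([0, 262, 0]) cube([42, 42, 432]);
translate([2106, 0, 0]) cube([42, 42, 432]);
translate([2106, 262, 0]) cube([42, 42, 432]);


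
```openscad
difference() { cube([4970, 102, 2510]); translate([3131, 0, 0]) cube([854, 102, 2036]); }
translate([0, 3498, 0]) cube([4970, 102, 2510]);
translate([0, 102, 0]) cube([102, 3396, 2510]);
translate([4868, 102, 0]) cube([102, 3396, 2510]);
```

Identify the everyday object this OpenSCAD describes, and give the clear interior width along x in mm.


A single room. The interior width is 4766 mm.

Four walls enclosing a rectangle with a door in the front wall — a room. Outside width 4970 minus two 102 mm walls gives 4766 mm.


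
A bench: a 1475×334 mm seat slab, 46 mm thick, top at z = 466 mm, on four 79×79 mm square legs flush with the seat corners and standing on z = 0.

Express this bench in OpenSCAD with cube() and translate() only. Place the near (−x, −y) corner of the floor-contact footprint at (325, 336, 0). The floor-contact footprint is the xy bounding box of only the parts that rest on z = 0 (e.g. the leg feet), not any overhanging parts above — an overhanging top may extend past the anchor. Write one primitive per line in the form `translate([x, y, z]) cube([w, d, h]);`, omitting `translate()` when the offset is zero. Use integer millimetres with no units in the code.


translate([325, 336, 420]) cube([1475, 334, 46]);
translate([325, 336, 0]) cube([79, 79, 420]);
translate([325, 591, 0]) cube([79, 79, 420]);
translate([1721, 336, 0]) cube([79, 79, 420]);
translate([1721, 591, 0]) cube([79, 79, 420]);


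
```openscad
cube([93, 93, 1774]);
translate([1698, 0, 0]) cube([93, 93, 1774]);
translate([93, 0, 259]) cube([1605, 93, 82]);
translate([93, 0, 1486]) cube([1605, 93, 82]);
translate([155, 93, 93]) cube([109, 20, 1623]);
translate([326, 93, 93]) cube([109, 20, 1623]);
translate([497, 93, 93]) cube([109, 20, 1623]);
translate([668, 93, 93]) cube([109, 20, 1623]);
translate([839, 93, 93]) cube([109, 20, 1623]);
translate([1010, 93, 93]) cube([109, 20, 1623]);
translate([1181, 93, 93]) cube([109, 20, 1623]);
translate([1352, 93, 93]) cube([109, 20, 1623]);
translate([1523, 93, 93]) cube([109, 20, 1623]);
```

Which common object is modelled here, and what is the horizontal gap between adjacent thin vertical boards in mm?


A fence section. The picket gap is 62 mm.

Two posts, two rails, 9 pickets — a fence section. Span 1605 mm holds 9 pickets of 109 mm with 10 equal gaps: ⌊(1605 − 9·109) / 10⌋ = 62 mm.


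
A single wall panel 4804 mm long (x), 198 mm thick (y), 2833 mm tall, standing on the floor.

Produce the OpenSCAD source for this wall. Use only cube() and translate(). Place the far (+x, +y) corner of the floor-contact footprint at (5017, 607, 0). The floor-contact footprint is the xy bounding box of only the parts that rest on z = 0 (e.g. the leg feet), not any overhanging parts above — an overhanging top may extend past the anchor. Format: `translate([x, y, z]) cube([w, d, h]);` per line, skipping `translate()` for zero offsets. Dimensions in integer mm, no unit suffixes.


translate([213, 409, 0]) cube([4804, 198, 2833]);


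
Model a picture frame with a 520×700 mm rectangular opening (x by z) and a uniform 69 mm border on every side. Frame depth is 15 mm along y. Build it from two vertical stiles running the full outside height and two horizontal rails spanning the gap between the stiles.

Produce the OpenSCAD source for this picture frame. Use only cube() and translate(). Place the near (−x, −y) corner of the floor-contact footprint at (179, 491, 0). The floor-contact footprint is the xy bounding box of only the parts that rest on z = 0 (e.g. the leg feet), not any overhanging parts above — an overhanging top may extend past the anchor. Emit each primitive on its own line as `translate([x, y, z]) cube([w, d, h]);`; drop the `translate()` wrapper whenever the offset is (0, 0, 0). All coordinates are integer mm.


translate([179, 491, 0]) cube([69, 15, 838]);
translate([768, 491, 0]) cube([69, 15, 838]);
translate([248, 491, 0]) cube([520, 15, 69]);
translate([248, 491, 769]) cube([520, 15, 69]);


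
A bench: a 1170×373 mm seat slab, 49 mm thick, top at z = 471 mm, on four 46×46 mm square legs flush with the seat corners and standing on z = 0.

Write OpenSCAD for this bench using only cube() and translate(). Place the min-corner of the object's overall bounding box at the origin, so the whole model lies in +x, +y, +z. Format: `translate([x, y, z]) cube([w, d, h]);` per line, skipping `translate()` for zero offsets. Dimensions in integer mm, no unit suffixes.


// leg_h = 471 − 49 = 422
translate([0, 0, 422]) cube([1170, 373, 49]);
cube([46, 46, 422]);
translate([0, 327, 0]) cube([46, 46, 422]);
translate([1124, 0, 0]) cube([46, 46, 422]);
translate([1124, 327, 0]) cube([46, 46, 422]);


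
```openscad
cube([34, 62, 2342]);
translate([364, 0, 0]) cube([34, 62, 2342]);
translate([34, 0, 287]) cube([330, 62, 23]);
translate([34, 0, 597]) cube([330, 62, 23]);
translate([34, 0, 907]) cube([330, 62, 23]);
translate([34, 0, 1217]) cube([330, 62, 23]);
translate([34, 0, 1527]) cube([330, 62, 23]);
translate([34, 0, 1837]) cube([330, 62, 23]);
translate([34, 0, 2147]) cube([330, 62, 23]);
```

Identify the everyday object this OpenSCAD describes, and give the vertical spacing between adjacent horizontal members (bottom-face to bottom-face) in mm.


A ladder. The rung spacing is 310 mm.

Two tall 34×62 posts with 7 short bars between them — a ladder. Adjacent rungs sit at z = 287 and z = 597, so the spacing is 597 − 287 = 310 mm.


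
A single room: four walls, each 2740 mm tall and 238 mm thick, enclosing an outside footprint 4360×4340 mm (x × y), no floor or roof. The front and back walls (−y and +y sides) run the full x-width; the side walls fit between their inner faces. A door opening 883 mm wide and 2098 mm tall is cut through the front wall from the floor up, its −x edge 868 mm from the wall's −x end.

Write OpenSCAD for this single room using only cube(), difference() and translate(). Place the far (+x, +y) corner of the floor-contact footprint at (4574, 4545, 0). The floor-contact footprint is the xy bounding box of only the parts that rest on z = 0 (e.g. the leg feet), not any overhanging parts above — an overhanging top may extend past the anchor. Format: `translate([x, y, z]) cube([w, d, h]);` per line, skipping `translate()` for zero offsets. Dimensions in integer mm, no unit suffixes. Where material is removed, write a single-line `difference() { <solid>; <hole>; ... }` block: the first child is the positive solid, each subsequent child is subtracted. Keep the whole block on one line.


difference() { translate([214, 205, 0]) cube([4360, 238, 2740]); translate([1082, 205, 0]) cube([883, 238, 2098]); }
translate([214, 4307, 0]) cube([4360, 238, 2740]);
translate([214, 443, 0]) cube([238, 3864, 2740]);
translate([4336, 443, 0]) cube([238, 3864, 2740]);


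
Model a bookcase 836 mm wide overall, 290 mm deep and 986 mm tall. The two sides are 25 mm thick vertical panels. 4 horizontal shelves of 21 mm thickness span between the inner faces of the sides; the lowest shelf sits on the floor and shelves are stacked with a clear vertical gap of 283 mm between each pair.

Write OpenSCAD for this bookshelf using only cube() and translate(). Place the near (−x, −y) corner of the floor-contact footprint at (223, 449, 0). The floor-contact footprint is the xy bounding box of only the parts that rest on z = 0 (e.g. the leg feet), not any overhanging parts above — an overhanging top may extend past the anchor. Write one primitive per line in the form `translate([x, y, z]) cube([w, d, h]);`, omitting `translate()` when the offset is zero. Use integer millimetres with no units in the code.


translate([223, 449, 0]) cube([25, 290, 986]);
translate([1034, 449, 0]) cube([25, 290, 986]);
translate([248, 449, 0]) cube([786, 290, 21]);
translate([248, 449, 304]) cube([786, 290, 21]);
translate([248, 449, 608]) cube([786, 290, 21]);
translate([248, 449, 912]) cube([786, 290, 21]);


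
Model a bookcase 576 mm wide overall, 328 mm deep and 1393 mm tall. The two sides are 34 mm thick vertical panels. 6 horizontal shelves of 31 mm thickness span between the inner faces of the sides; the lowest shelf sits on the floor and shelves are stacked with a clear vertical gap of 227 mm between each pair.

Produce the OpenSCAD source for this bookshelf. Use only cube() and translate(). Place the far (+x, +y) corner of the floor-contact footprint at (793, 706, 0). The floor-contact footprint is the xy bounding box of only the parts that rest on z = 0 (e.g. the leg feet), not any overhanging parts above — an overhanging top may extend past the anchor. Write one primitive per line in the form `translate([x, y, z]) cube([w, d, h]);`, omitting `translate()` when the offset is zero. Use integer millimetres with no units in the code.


translate([217, 378, 0]) cube([34, 328, 1393]);
translate([759, 378, 0]) cube([34, 328, 1393]);
translate([251, 378, 0]) cube([508, 328, 31]);
translate([251, 378, 258]) cube([508, 328, 31]);
translate([251, 378, 516]) cube([508, 328, 31]);
translate([251, 378, 774]) cube([508, 328, 31]);
translate([251, 378, 1032]) cube([508, 328, 31]);
translate([251, 378, 1290]) cube([508, 328, 31]);


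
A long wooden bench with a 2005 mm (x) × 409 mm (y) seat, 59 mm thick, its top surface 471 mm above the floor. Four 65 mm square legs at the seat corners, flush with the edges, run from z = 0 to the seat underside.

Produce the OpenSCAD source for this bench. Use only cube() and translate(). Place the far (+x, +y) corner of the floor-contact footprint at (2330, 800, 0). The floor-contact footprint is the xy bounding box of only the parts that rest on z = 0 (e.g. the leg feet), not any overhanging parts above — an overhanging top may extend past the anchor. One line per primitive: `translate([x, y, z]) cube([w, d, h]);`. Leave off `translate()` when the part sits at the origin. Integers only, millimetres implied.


translate([325, 391, 412]) cube([2005, 409, 59]);
translate([325, 391, 0]) cube([65, 65, 412]);
translate([325, 735, 0]) cube([65, 65, 412]);
translate([2265, 391, 0]) cube([65, 65, 412]);
translate([2265, 735, 0]) cube([65, 65, 412]);


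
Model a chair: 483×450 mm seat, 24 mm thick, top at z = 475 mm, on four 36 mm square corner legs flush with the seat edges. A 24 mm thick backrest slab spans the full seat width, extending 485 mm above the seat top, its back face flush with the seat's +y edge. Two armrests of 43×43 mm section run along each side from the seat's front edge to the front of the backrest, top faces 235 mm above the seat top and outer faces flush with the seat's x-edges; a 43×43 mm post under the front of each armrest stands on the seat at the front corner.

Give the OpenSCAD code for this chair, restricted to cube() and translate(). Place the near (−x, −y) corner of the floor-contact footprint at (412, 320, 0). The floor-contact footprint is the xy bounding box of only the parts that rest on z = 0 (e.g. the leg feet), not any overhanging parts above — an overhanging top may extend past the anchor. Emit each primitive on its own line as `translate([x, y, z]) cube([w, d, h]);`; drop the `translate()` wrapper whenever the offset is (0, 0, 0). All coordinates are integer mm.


translate([412, 320, 451]) cube([483, 450, 24]);
translate([412, 320, 0]) cube([36, 36, 451]);
translate([859, 320, 0]) cube([36, 36, 451]);
translate([412, 734, 0]) cube([36, 36, 451]);
translate([859, 734, 0]) cube([36, 36, 451]);
translate([412, 746, 475]) cube([483, 24, 485]);
translate([412, 320, 667]) cube([43, 426, 43]);
translate([852, 320, 667]) cube([43, 426, 43]);
translate([412, 320, 475]) cube([43, 43, 192]);
translate([852, 320, 475]) cube([43, 43, 192]);


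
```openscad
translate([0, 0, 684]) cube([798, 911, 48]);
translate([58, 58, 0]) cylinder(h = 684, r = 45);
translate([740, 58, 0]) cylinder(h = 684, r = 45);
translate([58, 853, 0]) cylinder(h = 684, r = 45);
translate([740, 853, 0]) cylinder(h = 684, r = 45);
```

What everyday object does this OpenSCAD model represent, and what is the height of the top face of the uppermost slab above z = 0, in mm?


A table. The table height is 732 mm.

A 798×911×48 slab sits at z = 684 on four Ø90 mm round legs — a table. The top surface is at 684 + 48 = 732 mm.


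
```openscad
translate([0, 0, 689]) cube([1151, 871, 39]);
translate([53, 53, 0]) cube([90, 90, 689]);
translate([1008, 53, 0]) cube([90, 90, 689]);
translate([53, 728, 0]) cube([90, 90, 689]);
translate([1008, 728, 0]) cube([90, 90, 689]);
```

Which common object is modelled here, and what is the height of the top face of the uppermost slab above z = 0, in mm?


A table. The table height is 728 mm.

A 1151×871×39 slab sits at z = 689 on four 90 mm square posts — a table. The top surface is at 689 + 39 = 728 mm.


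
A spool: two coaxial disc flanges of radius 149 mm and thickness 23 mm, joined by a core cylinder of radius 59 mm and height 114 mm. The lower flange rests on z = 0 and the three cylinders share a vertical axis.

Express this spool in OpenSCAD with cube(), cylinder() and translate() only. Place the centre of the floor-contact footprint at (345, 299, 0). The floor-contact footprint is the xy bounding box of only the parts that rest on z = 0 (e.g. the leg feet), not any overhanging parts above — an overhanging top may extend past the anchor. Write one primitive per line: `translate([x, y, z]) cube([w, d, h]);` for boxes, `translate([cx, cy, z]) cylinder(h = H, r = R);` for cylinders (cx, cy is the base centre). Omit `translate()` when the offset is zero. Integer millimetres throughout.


translate([345, 299, 0]) cylinder(h = 23, r = 149);
translate([345, 299, 23]) cylinder(h = 114, r = 59);
translate([345, 299, 137]) cylinder(h = 23, r = 149);


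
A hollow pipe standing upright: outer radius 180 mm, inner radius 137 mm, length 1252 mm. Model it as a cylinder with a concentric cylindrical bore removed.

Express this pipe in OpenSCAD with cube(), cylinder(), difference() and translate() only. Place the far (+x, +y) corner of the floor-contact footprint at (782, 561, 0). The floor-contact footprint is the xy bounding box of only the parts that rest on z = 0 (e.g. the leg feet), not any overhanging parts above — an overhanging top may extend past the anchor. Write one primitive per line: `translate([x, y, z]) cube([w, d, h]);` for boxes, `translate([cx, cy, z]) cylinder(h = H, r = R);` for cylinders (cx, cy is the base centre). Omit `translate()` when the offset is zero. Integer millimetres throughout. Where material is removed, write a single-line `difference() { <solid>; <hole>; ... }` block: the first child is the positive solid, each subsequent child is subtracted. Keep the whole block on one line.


difference() { translate([602, 381, 0]) cylinder(h = 1252, r = 180); translate([602, 381, 0]) cylinder(h = 1252, r = 137); }


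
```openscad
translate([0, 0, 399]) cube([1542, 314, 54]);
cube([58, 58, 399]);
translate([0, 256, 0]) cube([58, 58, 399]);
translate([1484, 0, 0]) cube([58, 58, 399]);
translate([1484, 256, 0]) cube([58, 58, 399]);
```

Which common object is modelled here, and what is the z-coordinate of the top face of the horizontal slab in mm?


A bench. The seat-top height is 453 mm.

A long slab on four corner posts — a bench. The slab sits at z = 399 with thickness 54, so the top is 399 + 54 = 453 mm.


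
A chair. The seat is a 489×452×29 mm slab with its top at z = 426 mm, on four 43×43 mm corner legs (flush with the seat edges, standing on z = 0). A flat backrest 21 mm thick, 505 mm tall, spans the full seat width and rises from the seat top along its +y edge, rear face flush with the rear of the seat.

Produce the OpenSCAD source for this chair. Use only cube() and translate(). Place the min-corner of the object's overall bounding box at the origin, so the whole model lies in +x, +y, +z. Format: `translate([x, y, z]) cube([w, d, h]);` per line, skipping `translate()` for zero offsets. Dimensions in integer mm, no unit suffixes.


translate([0, 0, 397]) cube([489, 452, 29]);
cube([43, 43, 397]);
translate([446, 0, 0]) cube([43, 43, 397]);
translate([0, 409, 0]) cube([43, 43, 397]);
translate([446, 409, 0]) cube([43, 43, 397]);
translate([0, 431, 426]) cube([489, 21, 505]);


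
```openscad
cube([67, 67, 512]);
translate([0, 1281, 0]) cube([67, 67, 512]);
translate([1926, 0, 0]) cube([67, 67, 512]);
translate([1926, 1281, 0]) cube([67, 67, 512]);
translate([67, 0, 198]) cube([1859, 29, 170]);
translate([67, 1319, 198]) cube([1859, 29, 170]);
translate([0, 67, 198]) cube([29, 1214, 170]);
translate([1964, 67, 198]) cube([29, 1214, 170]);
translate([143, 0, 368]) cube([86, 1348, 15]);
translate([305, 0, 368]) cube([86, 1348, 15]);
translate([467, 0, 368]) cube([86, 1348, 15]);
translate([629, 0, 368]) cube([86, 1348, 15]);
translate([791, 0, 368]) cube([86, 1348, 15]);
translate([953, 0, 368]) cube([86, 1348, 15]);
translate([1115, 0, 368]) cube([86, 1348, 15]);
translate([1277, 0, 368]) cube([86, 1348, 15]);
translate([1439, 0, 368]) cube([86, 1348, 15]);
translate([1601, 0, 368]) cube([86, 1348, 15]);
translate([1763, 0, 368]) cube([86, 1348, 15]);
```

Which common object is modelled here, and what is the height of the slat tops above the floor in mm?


A bed frame. The slat-top height is 383 mm.

Four posts, four rails, and a row of slats — a bed frame. Slats sit on the rails at z = 198 + 170 = 368; with slat thickness 15, the top is 383 mm.


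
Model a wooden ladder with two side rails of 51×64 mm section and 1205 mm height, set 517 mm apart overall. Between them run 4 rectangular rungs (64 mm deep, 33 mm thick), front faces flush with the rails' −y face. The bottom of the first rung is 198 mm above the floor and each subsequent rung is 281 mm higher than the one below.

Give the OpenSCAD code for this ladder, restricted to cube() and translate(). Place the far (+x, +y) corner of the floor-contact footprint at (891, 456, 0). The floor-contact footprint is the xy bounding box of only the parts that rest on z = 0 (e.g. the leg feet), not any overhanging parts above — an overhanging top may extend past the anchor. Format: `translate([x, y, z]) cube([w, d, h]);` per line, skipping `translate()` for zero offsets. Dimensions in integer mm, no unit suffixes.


// rung span = 517 - 2*51 = 415
// rung[k] z = 198 + k*281
translate([374, 392, 0]) cube([51, 64, 1205]);
translate([840, 392, 0]) cube([51, 64, 1205]);
translate([425, 392, 198]) cube([415, 64, 33]);
translate([425, 392, 479]) cube([415, 64, 33]);
translate([425, 392, 760]) cube([415, 64, 33]);
translate([425, 392, 1041]) cube([415, 64, 33]);


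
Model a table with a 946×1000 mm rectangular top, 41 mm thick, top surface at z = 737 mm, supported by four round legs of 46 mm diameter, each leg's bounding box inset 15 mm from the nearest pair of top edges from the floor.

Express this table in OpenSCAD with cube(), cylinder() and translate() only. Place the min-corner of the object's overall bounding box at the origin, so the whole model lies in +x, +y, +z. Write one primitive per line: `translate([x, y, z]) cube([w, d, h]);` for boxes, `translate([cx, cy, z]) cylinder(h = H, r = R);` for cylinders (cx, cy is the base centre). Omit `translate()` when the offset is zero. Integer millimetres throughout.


translate([0, 0, 696]) cube([946, 1000, 41]);
translate([38, 38, 0]) cylinder(h = 696, r = 23);
translate([908, 38, 0]) cylinder(h = 696, r = 23);
translate([38, 962, 0]) cylinder(h = 696, r = 23);
translate([908, 962, 0]) cylinder(h = 696, r = 23);


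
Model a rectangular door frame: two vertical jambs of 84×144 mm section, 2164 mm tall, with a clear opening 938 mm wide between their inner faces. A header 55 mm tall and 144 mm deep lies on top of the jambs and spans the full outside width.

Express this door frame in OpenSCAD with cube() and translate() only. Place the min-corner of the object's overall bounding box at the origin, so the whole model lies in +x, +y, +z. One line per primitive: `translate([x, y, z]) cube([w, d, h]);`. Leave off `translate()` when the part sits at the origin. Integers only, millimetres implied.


cube([84, 144, 2164]);
translate([1022, 0, 0]) cube([84, 144, 2164]);
translate([0, 0, 2164]) cube([1106, 144, 55]);


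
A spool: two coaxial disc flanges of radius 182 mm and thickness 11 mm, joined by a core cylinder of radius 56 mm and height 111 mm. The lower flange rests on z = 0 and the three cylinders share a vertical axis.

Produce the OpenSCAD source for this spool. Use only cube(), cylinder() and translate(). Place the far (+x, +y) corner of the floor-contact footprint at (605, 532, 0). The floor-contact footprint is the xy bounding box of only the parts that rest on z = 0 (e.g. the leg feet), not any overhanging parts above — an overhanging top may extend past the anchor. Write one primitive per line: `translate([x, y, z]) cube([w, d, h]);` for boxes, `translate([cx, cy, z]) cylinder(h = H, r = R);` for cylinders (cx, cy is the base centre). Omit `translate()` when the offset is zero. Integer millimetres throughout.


translate([423, 350, 0]) cylinder(h = 11, r = 182);
translate([423, 350, 11]) cylinder(h = 111, r = 56);
translate([423, 350, 122]) cylinder(h = 11, r = 182);


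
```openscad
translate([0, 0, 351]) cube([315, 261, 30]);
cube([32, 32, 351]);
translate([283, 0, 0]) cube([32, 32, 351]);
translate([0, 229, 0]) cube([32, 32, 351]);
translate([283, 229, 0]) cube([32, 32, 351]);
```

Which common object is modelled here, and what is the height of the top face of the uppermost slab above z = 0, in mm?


A stool. The seat height is 381 mm.

A 315×261×30 slab at z = 351 on four corner posts — a stool. The seat top is 351 + 30 = 381 mm.


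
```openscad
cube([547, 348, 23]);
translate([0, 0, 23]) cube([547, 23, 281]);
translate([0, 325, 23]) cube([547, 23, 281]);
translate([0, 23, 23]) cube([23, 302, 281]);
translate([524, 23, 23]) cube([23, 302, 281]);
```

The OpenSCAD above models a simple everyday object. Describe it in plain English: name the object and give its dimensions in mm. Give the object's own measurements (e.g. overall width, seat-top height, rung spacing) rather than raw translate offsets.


An open-topped rectangular box: outside dimensions 547×348×304 mm, with a uniform wall and base thickness of 23 mm. The base is a full 547×348 slab on the floor; four walls sit on top of the base. The front and back walls (the −y and +y sides) span the full width; the two side walls fit between them.


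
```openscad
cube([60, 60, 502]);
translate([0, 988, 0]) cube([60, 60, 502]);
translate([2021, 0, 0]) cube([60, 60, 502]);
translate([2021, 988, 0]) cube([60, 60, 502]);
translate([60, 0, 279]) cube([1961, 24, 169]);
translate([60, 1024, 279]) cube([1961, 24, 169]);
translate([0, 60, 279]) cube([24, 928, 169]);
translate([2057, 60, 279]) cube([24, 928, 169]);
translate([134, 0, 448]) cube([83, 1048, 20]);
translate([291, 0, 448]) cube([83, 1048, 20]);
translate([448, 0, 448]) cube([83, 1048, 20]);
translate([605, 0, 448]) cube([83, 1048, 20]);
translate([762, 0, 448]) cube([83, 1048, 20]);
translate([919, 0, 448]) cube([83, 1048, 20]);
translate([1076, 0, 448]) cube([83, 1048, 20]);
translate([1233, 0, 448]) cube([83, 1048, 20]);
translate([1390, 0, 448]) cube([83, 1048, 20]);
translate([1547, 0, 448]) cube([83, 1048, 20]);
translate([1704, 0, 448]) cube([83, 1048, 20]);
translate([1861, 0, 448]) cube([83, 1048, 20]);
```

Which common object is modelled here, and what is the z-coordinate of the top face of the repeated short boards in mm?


A bed frame. The slat-top height is 468 mm.

Four posts, four rails, and a row of slats — a bed frame. Slats sit on the rails at z = 279 + 169 = 448; with slat thickness 20, the top is 468 mm.


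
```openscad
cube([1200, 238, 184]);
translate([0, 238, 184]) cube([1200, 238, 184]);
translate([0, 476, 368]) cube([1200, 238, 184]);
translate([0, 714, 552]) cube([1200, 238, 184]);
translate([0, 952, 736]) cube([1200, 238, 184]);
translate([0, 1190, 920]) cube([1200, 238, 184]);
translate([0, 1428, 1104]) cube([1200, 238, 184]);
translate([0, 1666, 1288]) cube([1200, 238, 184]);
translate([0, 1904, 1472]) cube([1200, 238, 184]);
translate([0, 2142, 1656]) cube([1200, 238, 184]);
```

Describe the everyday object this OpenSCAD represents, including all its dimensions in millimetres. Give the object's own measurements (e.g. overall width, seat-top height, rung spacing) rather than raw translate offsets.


A straight staircase of 10 solid steps. Each step is 1200 mm wide (x), 238 mm deep (y, the going) and 184 mm tall (the rise). The first step rests on the floor; each subsequent step sits one going further in +y and one rise higher in +z, directly behind and above the previous step with no overlap.


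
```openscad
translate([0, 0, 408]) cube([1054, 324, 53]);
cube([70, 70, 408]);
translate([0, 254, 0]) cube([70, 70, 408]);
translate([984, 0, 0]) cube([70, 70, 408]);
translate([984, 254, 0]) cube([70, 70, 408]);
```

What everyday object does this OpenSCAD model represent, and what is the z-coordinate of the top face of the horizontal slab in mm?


A bench. The seat-top height is 461 mm.

A long slab on four corner posts — a bench. The slab sits at z = 408 with thickness 53, so the top is 408 + 53 = 461 mm.


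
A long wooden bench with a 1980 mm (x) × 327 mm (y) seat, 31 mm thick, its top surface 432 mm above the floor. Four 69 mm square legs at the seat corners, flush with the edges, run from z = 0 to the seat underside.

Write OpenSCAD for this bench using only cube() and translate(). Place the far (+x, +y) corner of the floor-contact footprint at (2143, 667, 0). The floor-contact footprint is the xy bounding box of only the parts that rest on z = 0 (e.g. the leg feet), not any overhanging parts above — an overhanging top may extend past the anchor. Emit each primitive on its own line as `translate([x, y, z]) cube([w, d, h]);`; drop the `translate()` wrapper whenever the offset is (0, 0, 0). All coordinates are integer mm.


translate([163, 340, 401]) cube([1980, 327, 31]);
translate([163, 340, 0]) cube([69, 69, 401]);
translate([163, 598, 0]) cube([69, 69, 401]);
translate([2074, 340, 0]) cube([69, 69, 401]);
translate([2074, 598, 0]) cube([69, 69, 401]);


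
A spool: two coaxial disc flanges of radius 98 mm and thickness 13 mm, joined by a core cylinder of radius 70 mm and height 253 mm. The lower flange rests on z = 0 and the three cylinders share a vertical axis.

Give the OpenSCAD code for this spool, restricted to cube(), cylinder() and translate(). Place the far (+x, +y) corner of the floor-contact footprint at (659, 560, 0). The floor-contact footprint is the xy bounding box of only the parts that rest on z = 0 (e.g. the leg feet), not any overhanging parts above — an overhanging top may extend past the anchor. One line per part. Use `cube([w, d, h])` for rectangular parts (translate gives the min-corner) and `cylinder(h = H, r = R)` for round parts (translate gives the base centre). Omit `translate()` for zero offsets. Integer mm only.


translate([561, 462, 0]) cylinder(h = 13, r = 98);
translate([561, 462, 13]) cylinder(h = 253, r = 70);
translate([561, 462, 266]) cylinder(h = 13, r = 98);


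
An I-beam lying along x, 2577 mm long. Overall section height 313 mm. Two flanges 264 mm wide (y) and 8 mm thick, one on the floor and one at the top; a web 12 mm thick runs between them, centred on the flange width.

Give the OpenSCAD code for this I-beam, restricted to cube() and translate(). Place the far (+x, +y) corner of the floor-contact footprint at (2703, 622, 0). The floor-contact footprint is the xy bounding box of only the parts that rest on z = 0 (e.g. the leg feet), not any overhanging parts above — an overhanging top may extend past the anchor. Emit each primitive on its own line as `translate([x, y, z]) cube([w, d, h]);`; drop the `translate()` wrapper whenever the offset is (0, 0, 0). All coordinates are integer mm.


translate([126, 358, 0]) cube([2577, 264, 8]);
translate([126, 484, 8]) cube([2577, 12, 297]);
translate([126, 358, 305]) cube([2577, 264, 8]);


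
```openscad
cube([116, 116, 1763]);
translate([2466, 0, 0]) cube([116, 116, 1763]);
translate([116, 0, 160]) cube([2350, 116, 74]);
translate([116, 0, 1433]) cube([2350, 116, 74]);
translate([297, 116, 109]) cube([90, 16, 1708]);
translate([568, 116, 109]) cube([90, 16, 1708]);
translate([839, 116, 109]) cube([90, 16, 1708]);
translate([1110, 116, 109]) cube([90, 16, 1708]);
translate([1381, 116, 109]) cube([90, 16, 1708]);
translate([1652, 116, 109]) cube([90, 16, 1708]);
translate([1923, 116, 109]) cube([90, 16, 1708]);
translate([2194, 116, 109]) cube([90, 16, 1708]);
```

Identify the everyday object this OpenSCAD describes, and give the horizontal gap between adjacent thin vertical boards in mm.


A fence section. The picket gap is 181 mm.

Two posts, two rails, 8 pickets — a fence section. Span 2350 mm holds 8 pickets of 90 mm with 9 equal gaps: ⌊(2350 − 8·90) / 9⌋ = 181 mm.


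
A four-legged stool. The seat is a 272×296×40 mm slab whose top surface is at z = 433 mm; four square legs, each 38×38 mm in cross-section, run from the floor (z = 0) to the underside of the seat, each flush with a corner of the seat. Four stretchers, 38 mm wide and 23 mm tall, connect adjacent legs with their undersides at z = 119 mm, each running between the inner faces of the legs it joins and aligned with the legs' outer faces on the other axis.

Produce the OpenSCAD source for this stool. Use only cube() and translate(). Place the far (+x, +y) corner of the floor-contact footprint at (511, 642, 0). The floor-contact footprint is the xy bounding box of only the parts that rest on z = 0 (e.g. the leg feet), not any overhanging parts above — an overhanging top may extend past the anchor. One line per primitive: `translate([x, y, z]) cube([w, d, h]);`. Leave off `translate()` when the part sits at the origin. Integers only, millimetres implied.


translate([239, 346, 393]) cube([272, 296, 40]);
translate([239, 346, 0]) cube([38, 38, 393]);
translate([473, 346, 0]) cube([38, 38, 393]);
translate([239, 604, 0]) cube([38, 38, 393]);
translate([473, 604, 0]) cube([38, 38, 393]);
translate([277, 346, 119]) cube([196, 38, 23]);
translate([277, 604, 119]) cube([196, 38, 23]);
translate([239, 384, 119]) cube([38, 220, 23]);
translate([473, 384, 119]) cube([38, 220, 23]);


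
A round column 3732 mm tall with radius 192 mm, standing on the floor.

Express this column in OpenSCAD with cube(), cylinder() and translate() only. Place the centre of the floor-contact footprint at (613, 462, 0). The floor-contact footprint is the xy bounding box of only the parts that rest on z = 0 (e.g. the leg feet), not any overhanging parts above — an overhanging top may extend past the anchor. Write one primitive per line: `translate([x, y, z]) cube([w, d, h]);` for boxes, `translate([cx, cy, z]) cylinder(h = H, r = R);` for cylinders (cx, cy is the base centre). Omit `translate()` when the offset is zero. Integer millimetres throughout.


translate([613, 462, 0]) cylinder(h = 3732, r = 192);


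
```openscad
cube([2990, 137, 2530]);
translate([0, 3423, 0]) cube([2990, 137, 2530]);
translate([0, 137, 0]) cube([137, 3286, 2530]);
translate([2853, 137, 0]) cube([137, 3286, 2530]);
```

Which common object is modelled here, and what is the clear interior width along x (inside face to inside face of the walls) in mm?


A house (or room) frame. The interior width is 2716 mm.

Four 2530 mm walls enclosing a rectangle with no floor or roof — a room or house frame. Outside width is 2990 mm and wall thickness is 137 mm, so the interior width is 2990 − 2 × 137 = 2716 mm.


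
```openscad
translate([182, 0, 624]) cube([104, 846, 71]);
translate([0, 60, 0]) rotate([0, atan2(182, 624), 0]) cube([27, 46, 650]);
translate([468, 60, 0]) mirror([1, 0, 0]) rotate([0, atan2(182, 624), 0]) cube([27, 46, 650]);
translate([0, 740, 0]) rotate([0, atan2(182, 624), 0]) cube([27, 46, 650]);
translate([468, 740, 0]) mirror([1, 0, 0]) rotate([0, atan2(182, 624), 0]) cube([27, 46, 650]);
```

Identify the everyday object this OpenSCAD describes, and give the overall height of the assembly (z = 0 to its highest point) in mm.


A sawhorse. The overall height is 695 mm.

A beam across two mirrored pairs of raked legs — a sawhorse. The beam's underside is at z = 624 (matching the legs' vertical rise in atan2(182, 624)) and the beam is 71 mm tall, so its top is at 624 + 71 = 695 mm. The raked legs top out at the beam's underside, so that is the highest point.


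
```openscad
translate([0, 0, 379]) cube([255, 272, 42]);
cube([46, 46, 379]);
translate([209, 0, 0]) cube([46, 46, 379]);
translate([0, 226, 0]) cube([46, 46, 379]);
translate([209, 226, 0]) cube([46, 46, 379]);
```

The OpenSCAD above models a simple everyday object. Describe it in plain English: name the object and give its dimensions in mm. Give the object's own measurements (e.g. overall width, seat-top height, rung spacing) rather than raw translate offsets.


A four-legged stool. The seat is a 255×272×42 mm slab whose top surface is at z = 421 mm; four square legs, each 46×46 mm in cross-section, run from the floor (z = 0) to the underside of the seat, each flush with a corner of the seat.


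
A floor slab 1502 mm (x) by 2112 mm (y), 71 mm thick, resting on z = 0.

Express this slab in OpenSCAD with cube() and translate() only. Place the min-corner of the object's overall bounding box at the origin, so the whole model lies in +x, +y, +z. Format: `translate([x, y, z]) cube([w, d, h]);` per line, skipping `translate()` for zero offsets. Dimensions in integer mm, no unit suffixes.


cube([1502, 2112, 71]);


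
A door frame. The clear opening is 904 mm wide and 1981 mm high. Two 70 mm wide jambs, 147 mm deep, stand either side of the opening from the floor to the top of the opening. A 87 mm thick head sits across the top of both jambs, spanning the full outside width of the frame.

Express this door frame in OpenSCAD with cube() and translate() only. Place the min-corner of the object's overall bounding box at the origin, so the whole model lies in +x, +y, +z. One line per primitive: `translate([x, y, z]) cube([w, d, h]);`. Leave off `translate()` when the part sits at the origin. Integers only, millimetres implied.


cube([70, 147, 1981]);
translate([974, 0, 0]) cube([70, 147, 1981]);
translate([0, 0, 1981]) cube([1044, 147, 87]);


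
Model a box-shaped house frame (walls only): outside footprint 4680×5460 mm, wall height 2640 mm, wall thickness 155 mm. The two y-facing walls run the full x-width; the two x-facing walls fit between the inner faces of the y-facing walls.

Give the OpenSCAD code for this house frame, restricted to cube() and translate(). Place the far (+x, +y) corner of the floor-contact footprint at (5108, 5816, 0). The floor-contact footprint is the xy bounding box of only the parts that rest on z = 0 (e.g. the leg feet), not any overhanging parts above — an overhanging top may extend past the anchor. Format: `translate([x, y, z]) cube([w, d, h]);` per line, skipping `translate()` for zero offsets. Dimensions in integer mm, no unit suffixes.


translate([428, 356, 0]) cube([4680, 155, 2640]);
translate([428, 5661, 0]) cube([4680, 155, 2640]);
translate([428, 511, 0]) cube([155, 5150, 2640]);
translate([4953, 511, 0]) cube([155, 5150, 2640]);


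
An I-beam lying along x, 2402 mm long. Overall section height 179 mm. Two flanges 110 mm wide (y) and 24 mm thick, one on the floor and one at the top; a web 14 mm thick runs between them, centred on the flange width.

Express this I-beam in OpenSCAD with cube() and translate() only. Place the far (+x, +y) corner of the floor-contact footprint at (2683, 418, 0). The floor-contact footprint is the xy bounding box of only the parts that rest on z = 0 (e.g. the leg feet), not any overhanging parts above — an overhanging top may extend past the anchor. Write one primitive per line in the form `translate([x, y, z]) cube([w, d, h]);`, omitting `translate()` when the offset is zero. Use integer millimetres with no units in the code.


translate([281, 308, 0]) cube([2402, 110, 24]);
translate([281, 356, 24]) cube([2402, 14, 131]);
translate([281, 308, 155]) cube([2402, 110, 24]);


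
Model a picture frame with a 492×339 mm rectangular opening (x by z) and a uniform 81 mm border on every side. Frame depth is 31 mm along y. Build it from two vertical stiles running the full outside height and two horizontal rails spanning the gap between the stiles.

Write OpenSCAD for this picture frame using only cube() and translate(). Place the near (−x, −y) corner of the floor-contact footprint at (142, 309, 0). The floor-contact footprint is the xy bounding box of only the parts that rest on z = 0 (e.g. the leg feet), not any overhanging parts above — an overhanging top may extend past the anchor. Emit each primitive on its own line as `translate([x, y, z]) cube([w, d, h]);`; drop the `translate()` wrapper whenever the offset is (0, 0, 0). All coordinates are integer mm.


translate([142, 309, 0]) cube([81, 31, 501]);
translate([715, 309, 0]) cube([81, 31, 501]);
translate([223, 309, 0]) cube([492, 31, 81]);
translate([223, 309, 420]) cube([492, 31, 81]);


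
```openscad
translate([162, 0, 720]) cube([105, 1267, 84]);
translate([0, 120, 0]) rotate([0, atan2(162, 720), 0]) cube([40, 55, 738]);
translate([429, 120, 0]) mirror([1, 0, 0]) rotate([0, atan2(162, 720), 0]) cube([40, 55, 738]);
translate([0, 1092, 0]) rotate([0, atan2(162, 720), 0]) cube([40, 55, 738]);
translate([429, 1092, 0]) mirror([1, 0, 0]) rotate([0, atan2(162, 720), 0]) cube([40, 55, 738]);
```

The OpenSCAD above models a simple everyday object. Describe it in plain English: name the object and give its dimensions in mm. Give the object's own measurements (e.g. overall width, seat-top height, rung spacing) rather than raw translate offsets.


A sawhorse. A 105×1267×84 mm beam (x, y, z) sits on two A-frame leg pairs. Each pair is two raked legs of 40×55 mm section (55 mm along y) splaying symmetrically in x. Each leg rises 720 mm vertically over 162 mm of horizontal reach and is 738 mm long along its own axis. Every leg's outer bottom edge rests on the floor and its outer top edge meets a bottom edge of the beam — the left legs (tilting toward +x) meet the beam's −x bottom edge, the right legs (their mirror images, tilting toward −x) meet its +x bottom edge — so the leg tops tuck under the beam, the beam's underside is 720 mm above the floor, and the feet are 429 mm apart outside-to-outside with the beam centred between them. The two leg pairs are set in 120 mm from either end of the beam.


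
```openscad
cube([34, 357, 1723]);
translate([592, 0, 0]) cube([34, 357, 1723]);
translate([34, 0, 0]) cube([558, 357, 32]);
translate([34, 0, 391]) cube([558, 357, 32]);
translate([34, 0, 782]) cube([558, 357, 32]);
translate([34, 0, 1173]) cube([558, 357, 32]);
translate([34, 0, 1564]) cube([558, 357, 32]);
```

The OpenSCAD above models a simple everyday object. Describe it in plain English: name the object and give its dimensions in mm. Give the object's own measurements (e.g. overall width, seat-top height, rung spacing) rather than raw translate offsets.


An open bookshelf. Two side panels, each 34 mm thick, 357 mm deep and 1723 mm tall, stand 626 mm apart (outside-to-outside). Between them sit 5 shelves, each 32 mm thick and 357 mm deep, spanning the full gap between the sides. The bottom shelf rests on the floor (its underside at z = 0) and the clear gap between one shelf's top and the next shelf's underside is 359 mm.
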